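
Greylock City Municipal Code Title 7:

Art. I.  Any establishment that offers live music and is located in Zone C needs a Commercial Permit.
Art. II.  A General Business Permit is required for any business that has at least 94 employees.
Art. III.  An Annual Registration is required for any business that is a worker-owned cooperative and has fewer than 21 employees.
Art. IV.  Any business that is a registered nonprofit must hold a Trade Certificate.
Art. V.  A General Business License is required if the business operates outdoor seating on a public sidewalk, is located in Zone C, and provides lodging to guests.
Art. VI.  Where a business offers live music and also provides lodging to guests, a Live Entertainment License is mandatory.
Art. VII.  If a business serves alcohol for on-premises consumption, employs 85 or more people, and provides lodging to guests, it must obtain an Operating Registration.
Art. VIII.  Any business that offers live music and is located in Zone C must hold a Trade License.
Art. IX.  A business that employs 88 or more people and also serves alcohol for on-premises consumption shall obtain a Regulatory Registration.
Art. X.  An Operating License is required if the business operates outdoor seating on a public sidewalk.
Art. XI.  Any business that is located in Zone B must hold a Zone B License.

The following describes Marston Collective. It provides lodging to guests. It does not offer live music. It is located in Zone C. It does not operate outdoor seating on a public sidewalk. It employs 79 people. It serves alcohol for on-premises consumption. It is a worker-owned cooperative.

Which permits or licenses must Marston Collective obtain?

None

Art. I. does not offer live music; is located in Zone C → Commercial Permit not required.
Art. II. employees 79 < 94 → General Business Permit not required.
Art. III. is a worker-owned cooperative; employees 79 ≥ 21 → Annual Registration not required.
Art. IV. is a worker-owned cooperative (not: is a registered nonprofit) → Trade Certificate not required.
Art. V. does not operate outdoor seating on a public sidewalk; is located in Zone C; provides lodging to guests → General Business License not required.
Art. VI. does not offer live music; provides lodging to guests → Live Entertainment License not required.
Art. VII. serves alcohol for on-premises consumption; employees 79 < 85; provides lodging to guests → Operating Registration not required.
Art. VIII. does not offer live music; is located in Zone C → Trade License not required.
Art. IX. employees 79 < 88; serves alcohol for on-premises consumption → Regulatory Registration not required.
Art. X. does not operate outdoor seating on a public sidewalk → Operating License not required.
Art. XI. is located in Zone C (not: is located in Zone B) → Zone B License not required.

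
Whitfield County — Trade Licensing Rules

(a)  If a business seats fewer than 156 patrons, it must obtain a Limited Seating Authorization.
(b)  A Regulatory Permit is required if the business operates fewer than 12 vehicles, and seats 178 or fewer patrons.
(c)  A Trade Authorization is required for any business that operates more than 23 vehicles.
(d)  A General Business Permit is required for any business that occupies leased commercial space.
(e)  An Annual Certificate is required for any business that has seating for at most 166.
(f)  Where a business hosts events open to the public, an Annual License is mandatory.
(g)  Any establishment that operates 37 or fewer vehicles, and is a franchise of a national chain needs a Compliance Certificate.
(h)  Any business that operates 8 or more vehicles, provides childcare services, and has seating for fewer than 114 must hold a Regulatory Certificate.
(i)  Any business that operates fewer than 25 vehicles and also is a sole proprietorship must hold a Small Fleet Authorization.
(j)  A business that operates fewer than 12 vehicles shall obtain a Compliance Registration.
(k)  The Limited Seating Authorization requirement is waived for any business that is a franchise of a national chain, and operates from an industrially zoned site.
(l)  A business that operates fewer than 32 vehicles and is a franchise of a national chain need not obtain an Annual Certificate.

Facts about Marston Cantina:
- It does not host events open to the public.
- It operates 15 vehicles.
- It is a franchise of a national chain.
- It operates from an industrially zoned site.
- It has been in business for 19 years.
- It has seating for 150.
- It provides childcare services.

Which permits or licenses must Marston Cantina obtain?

(a) seating 150 < 156 → Limited Seating Authorization required.
(b) vehicles 15 ≥ 12; seating 150 ≤ 178 → Regulatory Permit not required.
(c) vehicles 15 ≤ 23 → Trade Authorization not required.
(d) operates from an industrially zoned site (not: occupies leased commercial space) → General Business Permit not required.
(e) seating 150 ≤ 166 → Annual Certificate required.
(f) does not host events open to the public → Annual License not required.
(g) vehicles 15 ≤ 37; is a franchise of a national chain → Compliance Certificate required.
(h) vehicles 15 ≥ 8; provides childcare services; seating 150 ≥ 114 → Regulatory Certificate not required.
(i) vehicles 15 < 25; is a franchise of a national chain (not: is a sole proprietorship) → Small Fleet Authorization not required.
(j) vehicles 15 ≥ 12 → Compliance Registration not required.
(k) is a franchise of a national chain; operates from an industrially zoned site → exempt from Limited Seating Authorization.
(l) vehicles 15 < 32; is a franchise of a national chain → exempt from Annual Certificate.

Compliance Certificate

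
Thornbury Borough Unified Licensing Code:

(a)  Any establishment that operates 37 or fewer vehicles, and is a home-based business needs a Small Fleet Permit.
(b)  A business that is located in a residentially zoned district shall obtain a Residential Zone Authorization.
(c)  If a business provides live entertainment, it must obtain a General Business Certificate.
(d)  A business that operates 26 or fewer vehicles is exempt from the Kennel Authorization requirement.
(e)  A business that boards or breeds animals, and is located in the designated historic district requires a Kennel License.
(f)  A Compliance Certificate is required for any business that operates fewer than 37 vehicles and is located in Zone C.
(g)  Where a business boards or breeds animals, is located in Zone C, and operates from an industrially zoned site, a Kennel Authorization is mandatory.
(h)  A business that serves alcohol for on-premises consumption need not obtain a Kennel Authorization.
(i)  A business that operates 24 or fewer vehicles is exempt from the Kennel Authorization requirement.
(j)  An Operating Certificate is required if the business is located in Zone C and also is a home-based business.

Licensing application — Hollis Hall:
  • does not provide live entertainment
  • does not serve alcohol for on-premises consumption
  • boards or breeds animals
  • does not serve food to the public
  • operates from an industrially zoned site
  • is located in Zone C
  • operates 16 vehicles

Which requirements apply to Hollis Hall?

Compliance Certificate

(a) vehicles 16 ≤ 37; operates from an industrially zoned site (not: is a home-based business) → Small Fleet Permit not required.
(b) is located in Zone C (not: is located in a residentially zoned district) → Residential Zone Authorization not required.
(c) does not provide live entertainment → General Business Certificate not required.
(d) vehicles 16 ≤ 26 → exempt from Kennel Authorization.
(e) boards or breeds animals; is located in Zone C (not: is located in the designated historic district) → Kennel License not required.
(f) vehicles 16 < 37; is located in Zone C → Compliance Certificate required.
(g) boards or breeds animals; is located in Zone C; operates from an industrially zoned site → Kennel Authorization required.
(h) does not serve alcohol for on-premises consumption → Kennel Authorization exemption does not apply.
(i) vehicles 16 ≤ 24 → exempt from Kennel Authorization.
(j) is located in Zone C; operates from an industrially zoned site (not: is a home-based business) → Operating Certificate not required.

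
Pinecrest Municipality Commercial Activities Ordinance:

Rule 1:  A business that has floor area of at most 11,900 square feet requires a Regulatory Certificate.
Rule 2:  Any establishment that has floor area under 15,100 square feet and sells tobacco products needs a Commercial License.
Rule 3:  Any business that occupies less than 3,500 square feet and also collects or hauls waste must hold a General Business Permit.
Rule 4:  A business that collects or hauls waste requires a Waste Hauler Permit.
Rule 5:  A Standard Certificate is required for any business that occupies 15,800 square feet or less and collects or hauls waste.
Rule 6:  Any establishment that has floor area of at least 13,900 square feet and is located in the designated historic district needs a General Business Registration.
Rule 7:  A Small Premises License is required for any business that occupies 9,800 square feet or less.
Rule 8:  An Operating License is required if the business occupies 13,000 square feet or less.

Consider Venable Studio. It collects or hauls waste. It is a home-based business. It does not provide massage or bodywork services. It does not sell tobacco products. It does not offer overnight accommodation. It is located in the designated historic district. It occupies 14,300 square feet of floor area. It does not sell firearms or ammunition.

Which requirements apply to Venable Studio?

Rule 1: floor area 14,300 square feet > 11,900 square feet → Regulatory Certificate not required.
Rule 2: floor area 14,300 square feet < 15,100 square feet; does not sell tobacco products → Commercial License not required.
Rule 3: floor area 14,300 square feet ≥ 3,500 square feet; collects or hauls waste → General Business Permit not required.
Rule 4: collects or hauls waste → Waste Hauler Permit required.
Rule 5: floor area 14,300 square feet ≤ 15,800 square feet; collects or hauls waste → Standard Certificate required.
Rule 6: floor area 14,300 square feet ≥ 13,900 square feet; is located in the designated historic district → General Business Registration required.
Rule 7: floor area 14,300 square feet > 9,800 square feet → Small Premises License not required.
Rule 8: floor area 14,300 square feet > 13,000 square feet → Operating License not required.

General Business Registration, Standard Certificate, Waste Hauler Permit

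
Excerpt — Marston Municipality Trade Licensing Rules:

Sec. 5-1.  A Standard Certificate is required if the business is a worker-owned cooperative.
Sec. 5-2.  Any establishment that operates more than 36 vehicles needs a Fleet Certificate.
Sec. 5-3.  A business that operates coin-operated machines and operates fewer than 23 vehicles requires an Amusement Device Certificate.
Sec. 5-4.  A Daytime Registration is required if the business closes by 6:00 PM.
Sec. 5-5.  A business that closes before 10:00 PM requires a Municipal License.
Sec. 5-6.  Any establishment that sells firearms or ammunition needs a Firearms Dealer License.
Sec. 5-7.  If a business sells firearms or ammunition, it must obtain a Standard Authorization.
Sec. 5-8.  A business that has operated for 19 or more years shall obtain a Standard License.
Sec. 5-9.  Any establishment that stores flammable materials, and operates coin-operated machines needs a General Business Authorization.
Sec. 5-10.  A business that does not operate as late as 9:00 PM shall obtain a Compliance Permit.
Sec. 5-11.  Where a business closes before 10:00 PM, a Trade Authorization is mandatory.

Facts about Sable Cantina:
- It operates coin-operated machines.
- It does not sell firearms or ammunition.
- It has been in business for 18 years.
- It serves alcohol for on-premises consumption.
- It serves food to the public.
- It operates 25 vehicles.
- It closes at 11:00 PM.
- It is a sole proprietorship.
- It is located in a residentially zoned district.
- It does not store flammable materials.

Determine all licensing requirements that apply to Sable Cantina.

Sec. 5-1. is a sole proprietorship (not: is a worker-owned cooperative) → Standard Certificate not required.
Sec. 5-2. vehicles 25 ≤ 36 → Fleet Certificate not required.
Sec. 5-3. operates coin-operated machines; vehicles 25 ≥ 23 → Amusement Device Certificate not required.
Sec. 5-4. closes 11:00 PM, after 6:00 PM → Daytime Registration not required.
Sec. 5-5. closes 11:00 PM, after 10:00 PM → Municipal License not required.
Sec. 5-6. does not sell firearms or ammunition → Firearms Dealer License not required.
Sec. 5-7. does not sell firearms or ammunition → Standard Authorization not required.
Sec. 5-8. years in business 18 < 19 → Standard License not required.
Sec. 5-9. does not store flammable materials; operates coin-operated machines → General Business Authorization not required.
Sec. 5-10. closes 11:00 PM, after 9:00 PM → Compliance Permit not required.
Sec. 5-11. closes 11:00 PM, after 10:00 PM → Trade Authorization not required.

None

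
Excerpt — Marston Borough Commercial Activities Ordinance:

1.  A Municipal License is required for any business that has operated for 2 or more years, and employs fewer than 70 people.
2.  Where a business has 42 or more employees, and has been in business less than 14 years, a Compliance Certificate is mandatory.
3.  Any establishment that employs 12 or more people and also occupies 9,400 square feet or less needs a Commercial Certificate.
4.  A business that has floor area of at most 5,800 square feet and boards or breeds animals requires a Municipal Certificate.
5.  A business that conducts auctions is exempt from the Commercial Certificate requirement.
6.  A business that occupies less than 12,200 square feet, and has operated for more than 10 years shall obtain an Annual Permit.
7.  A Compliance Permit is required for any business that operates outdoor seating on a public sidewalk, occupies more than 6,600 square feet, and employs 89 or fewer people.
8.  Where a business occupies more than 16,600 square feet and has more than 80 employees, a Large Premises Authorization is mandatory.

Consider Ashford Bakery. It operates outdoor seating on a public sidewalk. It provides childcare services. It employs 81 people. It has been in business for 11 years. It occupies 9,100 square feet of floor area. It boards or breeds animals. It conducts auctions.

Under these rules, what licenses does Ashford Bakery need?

1. years in business 11 ≥ 2; employees 81 ≥ 70 → Municipal License not required.
2. employees 81 ≥ 42; years in business 11 < 14 → Compliance Certificate required.
3. employees 81 ≥ 12; floor area 9,100 square feet ≤ 9,400 square feet → Commercial Certificate required.
4. floor area 9,100 square feet > 5,800 square feet; boards or breeds animals → Municipal Certificate not required.
5. conducts auctions → exempt from Commercial Certificate.
6. floor area 9,100 square feet < 12,200 square feet; years in business 11 > 10 → Annual Permit required.
7. operates outdoor seating on a public sidewalk; floor area 9,100 square feet > 6,600 square feet; employees 81 ≤ 89 → Compliance Permit required.
8. floor area 9,100 square feet ≤ 16,600 square feet; employees 81 > 80 → Large Premises Authorization not required.

Annual Permit, Compliance Certificate, Compliance Permit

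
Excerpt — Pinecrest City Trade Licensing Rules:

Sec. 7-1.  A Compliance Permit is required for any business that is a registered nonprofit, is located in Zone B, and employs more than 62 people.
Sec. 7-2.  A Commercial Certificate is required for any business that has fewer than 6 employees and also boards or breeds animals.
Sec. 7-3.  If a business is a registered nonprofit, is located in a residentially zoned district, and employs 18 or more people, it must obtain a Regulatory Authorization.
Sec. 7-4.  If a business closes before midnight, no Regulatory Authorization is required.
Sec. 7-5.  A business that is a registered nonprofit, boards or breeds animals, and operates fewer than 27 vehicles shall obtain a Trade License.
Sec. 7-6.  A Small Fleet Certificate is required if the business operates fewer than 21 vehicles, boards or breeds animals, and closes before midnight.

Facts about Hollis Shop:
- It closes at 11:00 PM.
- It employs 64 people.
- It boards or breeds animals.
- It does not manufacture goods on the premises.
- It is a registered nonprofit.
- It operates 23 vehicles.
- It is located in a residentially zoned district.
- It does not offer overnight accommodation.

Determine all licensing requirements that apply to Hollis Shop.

Sec. 7-1. is a registered nonprofit; is located in a residentially zoned district (not: is located in Zone B); employees 64 > 62 → Compliance Permit not required.
Sec. 7-2. employees 64 ≥ 6; boards or breeds animals → Commercial Certificate not required.
Sec. 7-3. is a registered nonprofit; is located in a residentially zoned district; employees 64 ≥ 18 → Regulatory Authorization required.
Sec. 7-4. closes 11:00 PM, at/before midnight → exempt from Regulatory Authorization.
Sec. 7-5. is a registered nonprofit; boards or breeds animals; vehicles 23 < 27 → Trade License required.
Sec. 7-6. vehicles 23 ≥ 21; boards or breeds animals; closes 11:00 PM, at/before midnight → Small Fleet Certificate not required.

Trade License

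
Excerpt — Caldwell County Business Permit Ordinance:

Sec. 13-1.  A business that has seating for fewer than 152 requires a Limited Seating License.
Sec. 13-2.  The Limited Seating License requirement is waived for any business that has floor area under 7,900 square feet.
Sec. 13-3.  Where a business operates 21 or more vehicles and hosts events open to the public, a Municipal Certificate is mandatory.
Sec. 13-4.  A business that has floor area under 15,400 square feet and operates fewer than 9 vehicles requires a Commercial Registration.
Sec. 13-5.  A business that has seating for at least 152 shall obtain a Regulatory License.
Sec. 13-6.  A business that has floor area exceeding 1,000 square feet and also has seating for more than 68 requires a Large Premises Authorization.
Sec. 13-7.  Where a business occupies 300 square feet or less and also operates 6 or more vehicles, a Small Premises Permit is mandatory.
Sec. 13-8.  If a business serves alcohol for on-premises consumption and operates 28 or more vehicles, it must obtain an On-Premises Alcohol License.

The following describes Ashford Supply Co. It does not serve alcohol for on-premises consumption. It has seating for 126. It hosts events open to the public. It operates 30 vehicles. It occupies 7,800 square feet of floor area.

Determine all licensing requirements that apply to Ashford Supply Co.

Large Premises Authorization, Municipal Certificate

Sec. 13-1. seating 126 < 152 → Limited Seating License required.
Sec. 13-2. floor area 7,800 square feet < 7,900 square feet → exempt from Limited Seating License.
Sec. 13-3. vehicles 30 ≥ 21; hosts events open to the public → Municipal Certificate required.
Sec. 13-4. floor area 7,800 square feet < 15,400 square feet; vehicles 30 ≥ 9 → Commercial Registration not required.
Sec. 13-5. seating 126 < 152 → Regulatory License not required.
Sec. 13-6. floor area 7,800 square feet > 1,000 square feet; seating 126 > 68 → Large Premises Authorization required.
Sec. 13-7. floor area 7,800 square feet > 300 square feet; vehicles 30 ≥ 6 → Small Premises Permit not required.
Sec. 13-8. does not serve alcohol for on-premises consumption; vehicles 30 ≥ 28 → On-Premises Alcohol License not required.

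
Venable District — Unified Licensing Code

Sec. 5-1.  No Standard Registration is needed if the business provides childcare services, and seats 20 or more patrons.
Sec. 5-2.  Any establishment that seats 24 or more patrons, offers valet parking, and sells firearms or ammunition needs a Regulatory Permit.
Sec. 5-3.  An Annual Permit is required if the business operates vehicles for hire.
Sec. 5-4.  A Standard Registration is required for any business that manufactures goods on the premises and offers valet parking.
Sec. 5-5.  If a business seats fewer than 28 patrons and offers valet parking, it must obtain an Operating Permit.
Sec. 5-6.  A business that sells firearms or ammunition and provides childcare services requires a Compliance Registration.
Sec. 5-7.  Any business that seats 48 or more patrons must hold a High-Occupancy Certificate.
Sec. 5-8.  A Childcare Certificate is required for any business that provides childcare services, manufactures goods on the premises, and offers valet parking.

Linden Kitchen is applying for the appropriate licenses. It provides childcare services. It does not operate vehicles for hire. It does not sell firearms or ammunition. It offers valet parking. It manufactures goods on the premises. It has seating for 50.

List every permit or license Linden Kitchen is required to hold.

Childcare Certificate, High-Occupancy Certificate

Sec. 5-1. provides childcare services; seating 50 ≥ 20 → exempt from Standard Registration.
Sec. 5-2. seating 50 ≥ 24; offers valet parking; does not sell firearms or ammunition → Regulatory Permit not required.
Sec. 5-3. does not operate vehicles for hire → Annual Permit not required.
Sec. 5-4. manufactures goods on the premises; offers valet parking → Standard Registration required.
Sec. 5-5. seating 50 ≥ 28; offers valet parking → Operating Permit not required.
Sec. 5-6. does not sell firearms or ammunition; provides childcare services → Compliance Registration not required.
Sec. 5-7. seating 50 ≥ 48 → High-Occupancy Certificate required.
Sec. 5-8. provides childcare services; manufactures goods on the premises; offers valet parking → Childcare Certificate required.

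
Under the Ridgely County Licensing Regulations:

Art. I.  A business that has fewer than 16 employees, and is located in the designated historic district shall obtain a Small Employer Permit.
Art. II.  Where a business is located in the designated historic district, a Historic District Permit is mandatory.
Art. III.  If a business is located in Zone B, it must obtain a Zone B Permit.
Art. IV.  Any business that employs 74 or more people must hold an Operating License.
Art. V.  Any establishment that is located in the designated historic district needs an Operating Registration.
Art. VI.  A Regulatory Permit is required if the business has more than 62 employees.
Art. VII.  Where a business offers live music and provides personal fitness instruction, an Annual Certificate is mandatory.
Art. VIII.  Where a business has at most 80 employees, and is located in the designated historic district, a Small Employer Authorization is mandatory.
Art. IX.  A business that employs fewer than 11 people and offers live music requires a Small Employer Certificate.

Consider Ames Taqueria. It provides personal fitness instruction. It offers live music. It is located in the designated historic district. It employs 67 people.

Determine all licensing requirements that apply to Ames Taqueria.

Art. I. employees 67 ≥ 16; is located in the designated historic district → Small Employer Permit not required.
Art. II. is located in the designated historic district → Historic District Permit required.
Art. III. is located in the designated historic district (not: is located in Zone B) → Zone B Permit not required.
Art. IV. employees 67 < 74 → Operating License not required.
Art. V. is located in the designated historic district → Operating Registration required.
Art. VI. employees 67 > 62 → Regulatory Permit required.
Art. VII. offers live music; provides personal fitness instruction → Annual Certificate required.
Art. VIII. employees 67 ≤ 80; is located in the designated historic district → Small Employer Authorization required.
Art. IX. employees 67 ≥ 11; offers live music → Small Employer Certificate not required.

Annual Certificate, Historic District Permit, Operating Registration, Regulatory Permit, Small Employer Authorization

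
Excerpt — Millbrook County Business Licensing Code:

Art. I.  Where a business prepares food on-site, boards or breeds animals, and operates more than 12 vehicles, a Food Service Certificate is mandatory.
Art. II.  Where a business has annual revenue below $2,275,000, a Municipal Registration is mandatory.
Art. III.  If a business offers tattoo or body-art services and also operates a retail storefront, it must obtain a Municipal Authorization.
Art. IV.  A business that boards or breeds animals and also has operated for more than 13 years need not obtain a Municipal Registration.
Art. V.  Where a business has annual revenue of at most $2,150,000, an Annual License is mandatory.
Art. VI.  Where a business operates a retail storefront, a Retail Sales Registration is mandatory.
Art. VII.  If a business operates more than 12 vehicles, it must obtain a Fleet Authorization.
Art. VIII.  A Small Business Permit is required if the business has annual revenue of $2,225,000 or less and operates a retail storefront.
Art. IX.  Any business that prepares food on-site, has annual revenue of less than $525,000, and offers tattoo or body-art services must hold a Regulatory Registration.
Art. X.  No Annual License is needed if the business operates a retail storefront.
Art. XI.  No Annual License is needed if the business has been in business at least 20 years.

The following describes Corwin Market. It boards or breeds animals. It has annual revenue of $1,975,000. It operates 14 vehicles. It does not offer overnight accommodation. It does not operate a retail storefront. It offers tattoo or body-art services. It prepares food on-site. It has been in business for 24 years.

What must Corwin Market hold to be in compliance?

Art. I. prepares food on-site; boards or breeds animals; vehicles 14 > 12 → Food Service Certificate required.
Art. II. revenue $1,975,000 < $2,275,000 → Municipal Registration required.
Art. III. offers tattoo or body-art services; does not operate a retail storefront → Municipal Authorization not required.
Art. IV. boards or breeds animals; years in business 24 > 13 → exempt from Municipal Registration.
Art. V. revenue $1,975,000 ≤ $2,150,000 → Annual License required.
Art. VI. does not operate a retail storefront → Retail Sales Registration not required.
Art. VII. vehicles 14 > 12 → Fleet Authorization required.
Art. VIII. revenue $1,975,000 ≤ $2,225,000; does not operate a retail storefront → Small Business Permit not required.
Art. IX. prepares food on-site; revenue $1,975,000 ≥ $525,000; offers tattoo or body-art services → Regulatory Registration not required.
Art. X. does not operate a retail storefront → Annual License exemption does not apply.
Art. XI. years in business 24 ≥ 20 → exempt from Annual License.

Fleet Authorization, Food Service Certificate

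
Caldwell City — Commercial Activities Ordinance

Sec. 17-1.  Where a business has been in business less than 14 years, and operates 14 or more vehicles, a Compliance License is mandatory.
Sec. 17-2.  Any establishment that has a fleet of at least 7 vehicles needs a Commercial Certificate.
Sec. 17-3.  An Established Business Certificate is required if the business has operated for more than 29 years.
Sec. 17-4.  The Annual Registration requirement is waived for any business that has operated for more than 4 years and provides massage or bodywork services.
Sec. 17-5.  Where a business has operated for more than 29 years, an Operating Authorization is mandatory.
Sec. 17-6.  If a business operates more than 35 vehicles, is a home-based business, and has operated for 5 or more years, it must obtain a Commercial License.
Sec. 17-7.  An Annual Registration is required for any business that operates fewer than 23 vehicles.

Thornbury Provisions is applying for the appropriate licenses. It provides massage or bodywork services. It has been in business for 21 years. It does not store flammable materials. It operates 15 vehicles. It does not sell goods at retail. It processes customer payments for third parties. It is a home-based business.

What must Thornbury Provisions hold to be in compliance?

Commercial Certificate

Sec. 17-1. years in business 21 ≥ 14; vehicles 15 ≥ 14 → Compliance License not required.
Sec. 17-2. vehicles 15 ≥ 7 → Commercial Certificate required.
Sec. 17-3. years in business 21 ≤ 29 → Established Business Certificate not required.
Sec. 17-4. years in business 21 > 4; provides massage or bodywork services → exempt from Annual Registration.
Sec. 17-5. years in business 21 ≤ 29 → Operating Authorization not required.
Sec. 17-6. vehicles 15 ≤ 35; is a home-based business; years in business 21 ≥ 5 → Commercial License not required.
Sec. 17-7. vehicles 15 < 23 → Annual Registration required.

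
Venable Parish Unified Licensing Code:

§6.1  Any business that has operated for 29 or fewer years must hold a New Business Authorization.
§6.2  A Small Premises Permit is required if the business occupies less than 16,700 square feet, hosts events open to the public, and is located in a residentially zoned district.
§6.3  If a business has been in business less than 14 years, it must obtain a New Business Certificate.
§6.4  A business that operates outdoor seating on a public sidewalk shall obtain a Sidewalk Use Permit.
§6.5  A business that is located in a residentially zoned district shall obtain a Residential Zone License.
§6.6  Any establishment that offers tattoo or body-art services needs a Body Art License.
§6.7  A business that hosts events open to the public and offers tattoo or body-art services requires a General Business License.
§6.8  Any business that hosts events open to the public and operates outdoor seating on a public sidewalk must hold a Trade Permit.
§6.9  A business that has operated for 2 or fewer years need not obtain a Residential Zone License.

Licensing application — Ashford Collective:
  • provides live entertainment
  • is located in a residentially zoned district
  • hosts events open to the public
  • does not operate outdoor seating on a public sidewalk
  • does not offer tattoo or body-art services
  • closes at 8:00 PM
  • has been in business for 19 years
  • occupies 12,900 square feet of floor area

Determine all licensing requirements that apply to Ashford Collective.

§6.1 years in business 19 ≤ 29 → New Business Authorization required.
§6.2 floor area 12,900 square feet < 16,700 square feet; hosts events open to the public; is located in a residentially zoned district → Small Premises Permit required.
§6.3 years in business 19 ≥ 14 → New Business Certificate not required.
§6.4 does not operate outdoor seating on a public sidewalk → Sidewalk Use Permit not required.
§6.5 is located in a residentially zoned district → Residential Zone License required.
§6.6 does not offer tattoo or body-art services → Body Art License not required.
§6.7 hosts events open to the public; does not offer tattoo or body-art services → General Business License not required.
§6.8 hosts events open to the public; does not operate outdoor seating on a public sidewalk → Trade Permit not required.
§6.9 years in business 19 > 2 → Residential Zone License exemption does not apply.

New Business Authorization, Residential Zone License, Small Premises Permit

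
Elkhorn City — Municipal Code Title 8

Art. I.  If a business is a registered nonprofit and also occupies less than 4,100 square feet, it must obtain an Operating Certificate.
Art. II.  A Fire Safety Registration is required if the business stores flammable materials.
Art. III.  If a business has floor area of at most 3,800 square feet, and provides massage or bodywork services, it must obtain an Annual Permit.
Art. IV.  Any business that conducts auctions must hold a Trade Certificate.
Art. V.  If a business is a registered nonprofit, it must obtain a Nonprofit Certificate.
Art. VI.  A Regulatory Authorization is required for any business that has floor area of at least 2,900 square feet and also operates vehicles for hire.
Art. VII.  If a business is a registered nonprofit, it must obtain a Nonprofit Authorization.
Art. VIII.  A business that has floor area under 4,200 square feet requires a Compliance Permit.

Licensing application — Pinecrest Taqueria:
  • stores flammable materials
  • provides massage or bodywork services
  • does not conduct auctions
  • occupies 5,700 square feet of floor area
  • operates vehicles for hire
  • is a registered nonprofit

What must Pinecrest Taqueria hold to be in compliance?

Art. I. is a registered nonprofit; floor area 5,700 square feet ≥ 4,100 square feet → Operating Certificate not required.
Art. II. stores flammable materials → Fire Safety Registration required.
Art. III. floor area 5,700 square feet > 3,800 square feet; provides massage or bodywork services → Annual Permit not required.
Art. IV. does not conduct auctions → Trade Certificate not required.
Art. V. is a registered nonprofit → Nonprofit Certificate required.
Art. VI. floor area 5,700 square feet ≥ 2,900 square feet; operates vehicles for hire → Regulatory Authorization required.
Art. VII. is a registered nonprofit → Nonprofit Authorization required.
Art. VIII. floor area 5,700 square feet ≥ 4,200 square feet → Compliance Permit not required.

Fire Safety Registration, Nonprofit Authorization, Nonprofit Certificate, Regulatory Authorization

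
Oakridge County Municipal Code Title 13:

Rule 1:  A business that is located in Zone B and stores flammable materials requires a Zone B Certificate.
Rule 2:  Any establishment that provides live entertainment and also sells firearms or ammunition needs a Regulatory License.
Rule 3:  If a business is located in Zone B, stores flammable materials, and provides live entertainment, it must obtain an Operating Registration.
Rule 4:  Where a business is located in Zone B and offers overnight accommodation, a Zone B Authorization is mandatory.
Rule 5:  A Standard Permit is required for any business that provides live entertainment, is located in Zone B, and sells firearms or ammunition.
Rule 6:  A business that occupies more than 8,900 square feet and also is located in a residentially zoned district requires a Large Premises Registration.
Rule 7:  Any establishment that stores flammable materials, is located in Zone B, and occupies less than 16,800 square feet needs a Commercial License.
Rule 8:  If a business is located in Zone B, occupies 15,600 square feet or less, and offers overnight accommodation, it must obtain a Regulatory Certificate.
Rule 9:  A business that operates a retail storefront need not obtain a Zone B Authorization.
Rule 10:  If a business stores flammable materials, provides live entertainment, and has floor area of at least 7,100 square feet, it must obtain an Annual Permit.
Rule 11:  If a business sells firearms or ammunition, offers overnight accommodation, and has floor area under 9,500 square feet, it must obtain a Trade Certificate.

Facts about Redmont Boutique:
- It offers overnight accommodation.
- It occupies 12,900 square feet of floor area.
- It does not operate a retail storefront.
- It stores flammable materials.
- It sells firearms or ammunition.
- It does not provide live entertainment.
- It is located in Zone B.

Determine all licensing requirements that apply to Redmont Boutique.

Rule 1: is located in Zone B; stores flammable materials → Zone B Certificate required.
Rule 2: does not provide live entertainment; sells firearms or ammunition → Regulatory License not required.
Rule 3: is located in Zone B; stores flammable materials; does not provide live entertainment → Operating Registration not required.
Rule 4: is located in Zone B; offers overnight accommodation → Zone B Authorization required.
Rule 5: does not provide live entertainment; is located in Zone B; sells firearms or ammunition → Standard Permit not required.
Rule 6: floor area 12,900 square feet > 8,900 square feet; is located in Zone B (not: is located in a residentially zoned district) → Large Premises Registration not required.
Rule 7: stores flammable materials; is located in Zone B; floor area 12,900 square feet < 16,800 square feet → Commercial License required.
Rule 8: is located in Zone B; floor area 12,900 square feet ≤ 15,600 square feet; offers overnight accommodation → Regulatory Certificate required.
Rule 9: does not operate a retail storefront → Zone B Authorization exemption does not apply.
Rule 10: stores flammable materials; does not provide live entertainment; floor area 12,900 square feet ≥ 7,100 square feet → Annual Permit not required.
Rule 11: sells firearms or ammunition; offers overnight accommodation; floor area 12,900 square feet ≥ 9,500 square feet → Trade Certificate not required.

Commercial License, Regulatory Certificate, Zone B Authorization, Zone B Certificate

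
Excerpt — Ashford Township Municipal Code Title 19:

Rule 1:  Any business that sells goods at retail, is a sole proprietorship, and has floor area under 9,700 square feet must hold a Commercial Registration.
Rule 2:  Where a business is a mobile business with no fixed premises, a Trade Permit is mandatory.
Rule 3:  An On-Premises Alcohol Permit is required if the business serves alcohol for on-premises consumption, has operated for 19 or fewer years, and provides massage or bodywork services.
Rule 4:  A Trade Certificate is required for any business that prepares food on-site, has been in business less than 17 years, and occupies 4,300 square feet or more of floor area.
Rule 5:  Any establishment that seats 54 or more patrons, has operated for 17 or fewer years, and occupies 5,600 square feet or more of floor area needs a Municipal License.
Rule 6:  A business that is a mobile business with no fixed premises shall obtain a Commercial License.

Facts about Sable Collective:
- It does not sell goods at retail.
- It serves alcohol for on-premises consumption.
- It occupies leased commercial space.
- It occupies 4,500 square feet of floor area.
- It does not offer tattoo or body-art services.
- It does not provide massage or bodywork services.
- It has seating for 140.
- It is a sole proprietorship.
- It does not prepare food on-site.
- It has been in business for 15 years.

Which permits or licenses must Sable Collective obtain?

Rule 1: does not sell goods at retail; is a sole proprietorship; floor area 4,500 square feet < 9,700 square feet → Commercial Registration not required.
Rule 2: occupies leased commercial space (not: is a mobile business with no fixed premises) → Trade Permit not required.
Rule 3: serves alcohol for on-premises consumption; years in business 15 ≤ 19; does not provide massage or bodywork services → On-Premises Alcohol Permit not required.
Rule 4: does not prepare food on-site; years in business 15 < 17; floor area 4,500 square feet ≥ 4,300 square feet → Trade Certificate not required.
Rule 5: seating 140 ≥ 54; years in business 15 ≤ 17; floor area 4,500 square feet < 5,600 square feet → Municipal License not required.
Rule 6: occupies leased commercial space (not: is a mobile business with no fixed premises) → Commercial License not required.

None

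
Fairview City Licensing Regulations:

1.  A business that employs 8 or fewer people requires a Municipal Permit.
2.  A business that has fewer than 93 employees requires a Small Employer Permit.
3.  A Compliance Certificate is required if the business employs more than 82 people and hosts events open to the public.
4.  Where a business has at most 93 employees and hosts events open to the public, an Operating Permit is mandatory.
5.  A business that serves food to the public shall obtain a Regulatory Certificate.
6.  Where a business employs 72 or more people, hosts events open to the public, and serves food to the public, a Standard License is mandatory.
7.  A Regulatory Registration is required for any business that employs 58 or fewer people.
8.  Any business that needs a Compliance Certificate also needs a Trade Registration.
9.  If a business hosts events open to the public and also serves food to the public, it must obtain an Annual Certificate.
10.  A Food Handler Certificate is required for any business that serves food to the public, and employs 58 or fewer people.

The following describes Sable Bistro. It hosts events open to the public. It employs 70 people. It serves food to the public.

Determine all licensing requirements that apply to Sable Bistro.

Annual Certificate, Operating Permit, Regulatory Certificate, Small Employer Permit

1. employees 70 > 8 → Municipal Permit not required.
2. employees 70 < 93 → Small Employer Permit required.
3. employees 70 ≤ 82; hosts events open to the public → Compliance Certificate not required.
4. employees 70 ≤ 93; hosts events open to the public → Operating Permit required.
5. serves food to the public → Regulatory Certificate required.
6. employees 70 < 72; hosts events open to the public; serves food to the public → Standard License not required.
7. employees 70 > 58 → Regulatory Registration not required.
8. Compliance Certificate is not required → no effect.
9. hosts events open to the public; serves food to the public → Annual Certificate required.
10. serves food to the public; employees 70 > 58 → Food Handler Certificate not required.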